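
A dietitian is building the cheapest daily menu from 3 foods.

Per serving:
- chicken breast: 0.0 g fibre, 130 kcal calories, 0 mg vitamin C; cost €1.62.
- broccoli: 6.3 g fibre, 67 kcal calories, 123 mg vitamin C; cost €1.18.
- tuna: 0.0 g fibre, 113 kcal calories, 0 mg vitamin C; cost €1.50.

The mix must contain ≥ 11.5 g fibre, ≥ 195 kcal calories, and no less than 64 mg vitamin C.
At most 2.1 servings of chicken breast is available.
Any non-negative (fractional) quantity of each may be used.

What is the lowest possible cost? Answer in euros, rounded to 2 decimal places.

€3.06

This is a linear program. Let x1 = servings of chicken breast, x2 = servings of broccoli, x3 = servings of tuna.
Minimise 1.62x1 + 1.18x2 + 1.5x3 subject to:
  6.3x2 ≥ 11.5   (fibre)
  130x1 + 67x2 + 113x3 ≥ 195   (calories)
  123x2 ≥ 64   (vitamin C)
  x1 ≤ 2.1
  x1, x2, x3 ≥ 0.
The cheapest feasible vertex uses only chicken breast, broccoli; tuna is not used. Binding constraints: fibre and calories.
Optimal quantities: chicken breast = 0.5592 servings, broccoli = 1.825 servings.
Total cost: 1.62·0.5592 + 1.18·1.825 = 3.0594.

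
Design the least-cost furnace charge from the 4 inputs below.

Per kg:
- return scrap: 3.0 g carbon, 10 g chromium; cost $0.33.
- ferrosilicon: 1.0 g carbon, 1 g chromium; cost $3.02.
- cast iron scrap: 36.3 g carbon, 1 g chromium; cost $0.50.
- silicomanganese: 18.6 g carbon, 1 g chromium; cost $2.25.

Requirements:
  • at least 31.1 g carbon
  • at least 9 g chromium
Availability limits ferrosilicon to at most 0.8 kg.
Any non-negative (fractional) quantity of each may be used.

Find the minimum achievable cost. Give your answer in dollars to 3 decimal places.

Let x1 = kg of return scrap, x2 = kg of ferrosilicon, x3 = kg of cast iron scrap, x4 = kg of silicomanganese.
Minimise 0.33x1 + 3.02x2 + 0.5x3 + 2.25x4 with:
  3x1 + 1x2 + 36.3x3 + 18.6x4 ≥ 31.1   (carbon)
  10x1 + 1x2 + 1x3 + 1x4 ≥ 9   (chromium)
  x2 ≤ 0.8
  x1, x2, x3, x4 ≥ 0.
The minimum-cost mix takes nothing from ferrosilicon, silicomanganese — only return scrap, cast iron scrap. The carbon and chromium requirements are met with equality.
Solving gives x1 = 0.8211, x3 = 0.7889.
Total cost: 0.33·0.8211 + 0.5·0.7889 = 0.66541.

$0.665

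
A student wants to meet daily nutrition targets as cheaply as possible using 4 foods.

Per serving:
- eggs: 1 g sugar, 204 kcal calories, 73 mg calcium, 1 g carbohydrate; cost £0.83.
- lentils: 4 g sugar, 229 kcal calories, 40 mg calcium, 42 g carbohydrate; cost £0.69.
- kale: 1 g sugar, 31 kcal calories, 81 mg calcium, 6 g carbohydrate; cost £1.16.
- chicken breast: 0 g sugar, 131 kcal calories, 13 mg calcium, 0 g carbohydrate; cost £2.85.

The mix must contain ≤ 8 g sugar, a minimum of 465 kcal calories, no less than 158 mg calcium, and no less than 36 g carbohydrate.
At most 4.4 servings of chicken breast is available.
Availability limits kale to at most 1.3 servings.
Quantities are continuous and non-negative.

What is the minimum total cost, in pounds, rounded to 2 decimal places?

£1.99

Let x1 = servings of eggs, x2 = servings of lentils, x3 = servings of kale, x4 = servings of chicken breast.
Minimise 0.83x1 + 0.69x2 + 1.16x3 + 2.85x4 subject to:
  1x1 + 4x2 + 1x3 ≤ 8   (sugar)
  204x1 + 229x2 + 31x3 + 131x4 ≥ 465   (calories)
  73x1 + 40x2 + 81x3 + 13x4 ≥ 158   (calcium)
  1x1 + 42x2 + 6x3 ≥ 36   (carbohydrate)
  x4 ≤ 4.4
  x3 ≤ 1.3
  x1, x2, x3, x4 ≥ 0.
At the optimum only eggs, lentils are positive (kale, chicken breast = 0). The calcium and carbohydrate requirements are met with equality.
That vertex is x1 = 1.717, x2 = 0.8163.
Cost = 0.83·1.717 + 0.69·0.8163 = 1.9884.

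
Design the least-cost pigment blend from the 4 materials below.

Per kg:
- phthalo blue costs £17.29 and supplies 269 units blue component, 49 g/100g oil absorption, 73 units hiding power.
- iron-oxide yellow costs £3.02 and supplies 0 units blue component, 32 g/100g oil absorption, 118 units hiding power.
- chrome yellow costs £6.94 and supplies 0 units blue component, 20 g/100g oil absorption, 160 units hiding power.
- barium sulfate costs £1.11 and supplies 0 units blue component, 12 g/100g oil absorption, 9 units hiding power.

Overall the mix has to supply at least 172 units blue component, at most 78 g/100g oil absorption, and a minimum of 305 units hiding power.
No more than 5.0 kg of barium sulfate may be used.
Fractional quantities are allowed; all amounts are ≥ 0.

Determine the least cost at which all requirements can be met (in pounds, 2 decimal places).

This is a linear program. Let x1 = kg of phthalo blue, x2 = kg of iron-oxide yellow, x3 = kg of chrome yellow, x4 = kg of barium sulfate.
min 17.29x1 + 3.02x2 + 6.94x3 + 1.11x4 subject to:
  269x1 ≥ 172   (blue component)
  49x1 + 32x2 + 20x3 + 12x4 ≤ 78   (oil absorption)
  73x1 + 118x2 + 160x3 + 9x4 ≥ 305   (hiding power)
  x4 ≤ 5
  x1, x2, x3, x4 ≥ 0.
The minimum-cost mix takes nothing from barium sulfate — only phthalo blue, iron-oxide yellow, chrome yellow. The blue component, oil absorption, hiding power requirements are met with equality.
Optimal quantities: phthalo blue = 0.6394 kg, iron-oxide yellow = 0.8335 kg, chrome yellow = 0.9998 kg.
Cost = 17.29·0.6394 + 3.02·0.8335 + 6.94·0.9998 = 20.5110.

£20.51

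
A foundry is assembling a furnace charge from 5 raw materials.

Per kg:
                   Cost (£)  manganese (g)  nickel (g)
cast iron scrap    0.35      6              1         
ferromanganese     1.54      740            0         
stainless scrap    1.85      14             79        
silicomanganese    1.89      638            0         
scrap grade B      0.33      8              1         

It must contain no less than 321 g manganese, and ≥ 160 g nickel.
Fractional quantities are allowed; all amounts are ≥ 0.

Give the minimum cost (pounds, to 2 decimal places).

Let x1 = kg of cast iron scrap, x2 = kg of ferromanganese, x3 = kg of stainless scrap, x4 = kg of silicomanganese, x5 = kg of scrap grade B.
min 0.35x1 + 1.54x2 + 1.85x3 + 1.89x4 + 0.33x5 s.t.:
  6x1 + 740x2 + 14x3 + 638x4 + 8x5 ≥ 321   (manganese)
  1x1 + 79x3 + 1x5 ≥ 160   (nickel)
  x1, x2, x3, x4, x5 ≥ 0.
The optimal basis is {ferromanganese, stainless scrap}; cast iron scrap, silicomanganese, scrap grade B drop out. The manganese and nickel requirements are met with equality.
That vertex is x2 = 0.3955, x3 = 2.025.
Total cost: 1.54·0.3955 + 1.85·2.025 = 4.3553.

£4.36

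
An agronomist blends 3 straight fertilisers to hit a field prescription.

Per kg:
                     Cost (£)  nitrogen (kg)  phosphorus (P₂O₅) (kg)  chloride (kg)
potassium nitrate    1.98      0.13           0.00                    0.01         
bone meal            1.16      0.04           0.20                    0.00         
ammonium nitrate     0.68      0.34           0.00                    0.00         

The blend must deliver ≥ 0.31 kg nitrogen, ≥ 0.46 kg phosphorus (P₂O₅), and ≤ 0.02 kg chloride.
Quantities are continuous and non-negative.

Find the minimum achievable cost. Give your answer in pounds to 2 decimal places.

Let x1 = kg of potassium nitrate, x2 = kg of bone meal, x3 = kg of ammonium nitrate.
Minimise 1.98x1 + 1.16x2 + 0.68x3 subject to:
  0.13x1 + 0.04x2 + 0.34x3 ≥ 0.31   (nitrogen)
  0.2x2 ≥ 0.46   (phosphorus (P₂O₅))
  0.01x1 ≤ 0.02   (chloride)
  x1, x2, x3 ≥ 0.
The optimal basis is {bone meal, ammonium nitrate}; potassium nitrate drops out. Binding constraints: nitrogen and phosphorus (P₂O₅).
Solving gives x2 = 2.3, x3 = 0.6412.
Objective = 1.16·2.3 + 0.68·0.6412 = 3.1040.

£3.10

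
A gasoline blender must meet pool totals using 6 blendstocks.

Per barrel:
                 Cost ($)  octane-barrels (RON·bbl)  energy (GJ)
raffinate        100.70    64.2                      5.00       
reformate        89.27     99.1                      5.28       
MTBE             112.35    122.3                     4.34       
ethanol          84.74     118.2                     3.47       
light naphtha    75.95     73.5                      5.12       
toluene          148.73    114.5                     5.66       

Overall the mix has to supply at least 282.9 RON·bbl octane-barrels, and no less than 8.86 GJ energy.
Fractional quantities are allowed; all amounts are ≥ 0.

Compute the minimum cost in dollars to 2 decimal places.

Let x1 = barrels of raffinate, x2 = barrels of reformate, x3 = barrels of MTBE, x4 = barrels of ethanol, x5 = barrels of light naphtha, x6 = barrels of toluene.
min 100.7x1 + 89.27x2 + 112.35x3 + 84.74x4 + 75.95x5 + 148.73x6 subject to:
  64.2x1 + 99.1x2 + 122.3x3 + 118.2x4 + 73.5x5 + 114.5x6 ≥ 282.9   (octane-barrels)
  5x1 + 5.28x2 + 4.34x3 + 3.47x4 + 5.12x5 + 5.66x6 ≥ 8.86   (energy)
  x1, x2, x3, x4, x5, x6 ≥ 0.
The minimum-cost mix takes nothing from raffinate, MTBE, light naphtha, toluene — only reformate, ethanol. Binding constraints: octane-barrels and energy.
Optimal quantities: reformate = 0.234063 barrels, ethanol = 2.19716 barrels.
Cost = 89.27·0.234063 + 84.74·2.19716 = 207.0821.

$207.08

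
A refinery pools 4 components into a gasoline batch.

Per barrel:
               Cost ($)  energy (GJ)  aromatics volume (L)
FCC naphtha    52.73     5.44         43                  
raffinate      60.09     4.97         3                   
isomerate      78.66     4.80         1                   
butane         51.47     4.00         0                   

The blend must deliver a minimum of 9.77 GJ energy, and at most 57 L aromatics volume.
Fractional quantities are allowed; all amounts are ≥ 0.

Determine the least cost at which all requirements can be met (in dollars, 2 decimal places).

$101.34

Let x1 = barrels of FCC naphtha, x2 = barrels of raffinate, x3 = barrels of isomerate, x4 = barrels of butane.
Minimise 52.73x1 + 60.09x2 + 78.66x3 + 51.47x4 subject to:
  5.44x1 + 4.97x2 + 4.8x3 + 4x4 ≥ 9.77   (energy)
  43x1 + 3x2 + 1x3 ≤ 57   (aromatics volume)
  x1, x2, x3, x4 ≥ 0.
The cheapest feasible vertex uses only FCC naphtha, raffinate; isomerate, butane are not used. There the energy and aromatics volume constraints are tight.
So FCC naphtha = 1.2867 barrels, raffinate = 0.55742 barrels.
Objective = 52.73·1.2867 + 60.09·0.55742 = 101.3431.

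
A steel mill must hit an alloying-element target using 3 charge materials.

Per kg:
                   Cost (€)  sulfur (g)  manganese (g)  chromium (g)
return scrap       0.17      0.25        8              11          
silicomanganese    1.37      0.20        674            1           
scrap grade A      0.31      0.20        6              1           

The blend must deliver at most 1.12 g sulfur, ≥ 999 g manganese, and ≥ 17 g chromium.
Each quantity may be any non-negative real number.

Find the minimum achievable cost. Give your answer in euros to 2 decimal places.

This is a linear program. Let x1 = kg of return scrap, x2 = kg of silicomanganese, x3 = kg of scrap grade A.
min 0.17x1 + 1.37x2 + 0.31x3 subject to:
  0.25x1 + 0.2x2 + 0.2x3 ≤ 1.12   (sulfur)
  8x1 + 674x2 + 6x3 ≥ 999   (manganese)
  11x1 + 1x2 + 1x3 ≥ 17   (chromium)
  x1, x2, x3 ≥ 0.
The optimal basis is {return scrap, silicomanganese}; scrap grade A drops out. The manganese and chromium requirements are met with equality.
That vertex is x1 = 1.412, x2 = 1.465.
Cost = 0.17·1.412 + 1.37·1.465 = 2.2471.

€2.25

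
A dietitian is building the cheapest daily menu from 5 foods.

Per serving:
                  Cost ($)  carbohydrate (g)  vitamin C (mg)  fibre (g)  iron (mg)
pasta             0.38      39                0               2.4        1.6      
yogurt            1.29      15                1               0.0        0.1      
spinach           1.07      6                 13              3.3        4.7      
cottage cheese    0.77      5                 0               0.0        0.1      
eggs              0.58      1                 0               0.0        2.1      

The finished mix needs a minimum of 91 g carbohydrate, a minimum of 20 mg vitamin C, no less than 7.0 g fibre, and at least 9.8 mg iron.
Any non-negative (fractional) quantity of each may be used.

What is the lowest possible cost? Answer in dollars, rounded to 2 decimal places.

Set it up as a linear program. Let x1 = servings of pasta, x2 = servings of yogurt, x3 = servings of spinach, x4 = servings of cottage cheese, x5 = servings of eggs.
Minimise 0.38x1 + 1.29x2 + 1.07x3 + 0.77x4 + 0.58x5 with:
  39x1 + 15x2 + 6x3 + 5x4 + 1x5 ≥ 91   (carbohydrate)
  1x2 + 13x3 ≥ 20   (vitamin C)
  2.4x1 + 3.3x3 ≥ 7   (fibre)
  1.6x1 + 0.1x2 + 4.7x3 + 0.1x4 + 2.1x5 ≥ 9.8   (iron)
  x1, x2, x3, x4, x5 ≥ 0.
The optimal basis is {pasta, spinach}; yogurt, cottage cheese, eggs drop out. Binding constraints: carbohydrate and vitamin C.
That vertex is x1 = 2.097, x3 = 1.538.
Cost = 0.38·2.097 + 1.07·1.538 = 2.4425.

$2.44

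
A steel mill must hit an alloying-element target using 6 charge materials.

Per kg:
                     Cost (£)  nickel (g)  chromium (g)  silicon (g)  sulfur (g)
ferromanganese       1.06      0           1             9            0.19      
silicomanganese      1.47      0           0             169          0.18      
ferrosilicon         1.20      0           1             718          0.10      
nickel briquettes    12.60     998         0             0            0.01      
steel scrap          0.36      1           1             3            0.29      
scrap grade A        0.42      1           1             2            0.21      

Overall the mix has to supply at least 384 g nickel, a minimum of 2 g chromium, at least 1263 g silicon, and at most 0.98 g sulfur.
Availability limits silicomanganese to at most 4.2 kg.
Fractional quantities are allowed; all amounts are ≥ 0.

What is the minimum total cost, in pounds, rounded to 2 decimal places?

This is a linear program. Let x1 = kg of ferromanganese, x2 = kg of silicomanganese, x3 = kg of ferrosilicon, x4 = kg of nickel briquettes, x5 = kg of steel scrap, x6 = kg of scrap grade A.
Minimize 1.06x1 + 1.47x2 + 1.2x3 + 12.6x4 + 0.36x5 + 0.42x6 s.t.:
  998x4 + 1x5 + 1x6 ≥ 384   (nickel)
  1x1 + 1x3 + 1x5 + 1x6 ≥ 2   (chromium)
  9x1 + 169x2 + 718x3 + 3x5 + 2x6 ≥ 1263   (silicon)
  0.19x1 + 0.18x2 + 0.1x3 + 0.01x4 + 0.29x5 + 0.21x6 ≤ 0.98   (sulfur)
  x2 ≤ 4.2
  x1, x2, x3, x4, x5, x6 ≥ 0.
The cheapest feasible vertex uses only ferrosilicon, nickel briquettes, steel scrap; ferromanganese, silicomanganese, scrap grade A are not used. The nickel, chromium, silicon requirements are met with equality.
Optimal quantities: ferrosilicon = 1.758 kg, nickel briquettes = 0.3845 kg, steel scrap = 0.242 kg.
Total cost: 1.2·1.758 + 12.6·0.3845 + 0.36·0.242 = 7.0414.

£7.04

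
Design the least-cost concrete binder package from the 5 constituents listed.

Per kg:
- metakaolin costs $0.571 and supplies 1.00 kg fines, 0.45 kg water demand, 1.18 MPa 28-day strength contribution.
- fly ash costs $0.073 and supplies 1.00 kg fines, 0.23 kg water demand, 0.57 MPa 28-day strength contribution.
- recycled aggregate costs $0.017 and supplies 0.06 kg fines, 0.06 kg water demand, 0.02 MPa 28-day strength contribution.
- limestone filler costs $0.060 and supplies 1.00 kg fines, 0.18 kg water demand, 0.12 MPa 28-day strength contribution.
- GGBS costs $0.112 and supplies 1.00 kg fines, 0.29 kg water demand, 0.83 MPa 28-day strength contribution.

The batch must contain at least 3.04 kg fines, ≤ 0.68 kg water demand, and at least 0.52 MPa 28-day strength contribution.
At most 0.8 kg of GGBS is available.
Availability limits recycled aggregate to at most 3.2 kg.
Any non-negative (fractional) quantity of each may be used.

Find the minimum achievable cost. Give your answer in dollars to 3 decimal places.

$0.187

This is a linear program. Let x1 = kg of metakaolin, x2 = kg of fly ash, x3 = kg of recycled aggregate, x4 = kg of limestone filler, x5 = kg of GGBS.
Minimise 0.571x1 + 0.073x2 + 0.017x3 + 0.06x4 + 0.112x5 s.t.:
  1x1 + 1x2 + 0.06x3 + 1x4 + 1x5 ≥ 3.04   (fines)
  0.45x1 + 0.23x2 + 0.06x3 + 0.18x4 + 0.29x5 ≤ 0.68   (water demand)
  1.18x1 + 0.57x2 + 0.02x3 + 0.12x4 + 0.83x5 ≥ 0.52   (28-day strength contribution)
  x5 ≤ 0.8
  x3 ≤ 3.2
  x1, x2, x3, x4, x5 ≥ 0.
The minimum-cost mix takes nothing from metakaolin, recycled aggregate, GGBS — only fly ash, limestone filler. There the fines and 28-day strength contribution constraints are tight.
That vertex is x2 = 0.3449, x4 = 2.695.
Cost = 0.073·0.3449 + 0.06·2.695 = 0.18688.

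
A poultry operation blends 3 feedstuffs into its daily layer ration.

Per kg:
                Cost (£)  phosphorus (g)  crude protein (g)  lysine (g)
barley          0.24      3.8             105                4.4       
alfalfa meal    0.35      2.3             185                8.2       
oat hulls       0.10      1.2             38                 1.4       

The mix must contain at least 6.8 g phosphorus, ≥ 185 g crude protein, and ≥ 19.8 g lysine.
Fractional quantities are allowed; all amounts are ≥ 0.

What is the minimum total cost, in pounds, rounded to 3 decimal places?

£0.870

Set it up as a linear program. Let x1 = kg of barley, x2 = kg of alfalfa meal, x3 = kg of oat hulls.
min 0.24x1 + 0.35x2 + 0.1x3 s.t.:
  3.8x1 + 2.3x2 + 1.2x3 ≥ 6.8   (phosphorus)
  105x1 + 185x2 + 38x3 ≥ 185   (crude protein)
  4.4x1 + 8.2x2 + 1.4x3 ≥ 19.8   (lysine)
  x1, x2, x3 ≥ 0.
The cheapest feasible vertex uses only barley, alfalfa meal; oat hulls is not used. Binding constraints: phosphorus and lysine.
So barley = 0.4857 kg, alfalfa meal = 2.154 kg.
Hence cost = 0.24·0.4857 + 0.35·2.154 = £0.87047.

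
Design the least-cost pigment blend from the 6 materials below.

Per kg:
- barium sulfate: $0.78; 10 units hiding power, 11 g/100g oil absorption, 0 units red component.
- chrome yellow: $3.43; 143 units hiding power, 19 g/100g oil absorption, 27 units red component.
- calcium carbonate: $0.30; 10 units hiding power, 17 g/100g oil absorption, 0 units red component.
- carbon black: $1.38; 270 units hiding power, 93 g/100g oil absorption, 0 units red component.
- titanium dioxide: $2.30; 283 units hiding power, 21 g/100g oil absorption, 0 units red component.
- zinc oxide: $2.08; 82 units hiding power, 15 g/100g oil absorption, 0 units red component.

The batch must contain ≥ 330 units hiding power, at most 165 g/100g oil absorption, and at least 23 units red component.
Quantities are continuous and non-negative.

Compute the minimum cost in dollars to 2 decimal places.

$3.99

Let x1 = kg of barium sulfate, x2 = kg of chrome yellow, x3 = kg of calcium carbonate, x4 = kg of carbon black, x5 = kg of titanium dioxide, x6 = kg of zinc oxide.
Minimize 0.78x1 + 3.43x2 + 0.3x3 + 1.38x4 + 2.3x5 + 2.08x6 subject to:
  10x1 + 143x2 + 10x3 + 270x4 + 283x5 + 82x6 ≥ 330   (hiding power)
  11x1 + 19x2 + 17x3 + 93x4 + 21x5 + 15x6 ≤ 165   (oil absorption)
  27x2 ≥ 23   (red component)
  x1, x2, x3, x4, x5, x6 ≥ 0.
At the optimum only chrome yellow, carbon black are positive (barium sulfate, calcium carbonate, titanium dioxide, zinc oxide = 0). There the hiding power and red component constraints are tight.
Solving gives x2 = 0.8519, x4 = 0.7711.
Total cost: 3.43·0.8519 + 1.38·0.7711 = 3.9861.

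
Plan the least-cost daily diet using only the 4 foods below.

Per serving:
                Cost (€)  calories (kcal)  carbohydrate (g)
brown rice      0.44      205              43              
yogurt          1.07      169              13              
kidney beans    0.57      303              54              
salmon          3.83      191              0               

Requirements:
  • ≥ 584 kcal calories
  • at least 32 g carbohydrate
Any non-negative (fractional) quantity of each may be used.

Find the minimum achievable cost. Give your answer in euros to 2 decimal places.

€1.10

This is a linear program. Let x1 = servings of brown rice, x2 = servings of yogurt, x3 = servings of kidney beans, x4 = servings of salmon.
Minimise 0.44x1 + 1.07x2 + 0.57x3 + 3.83x4 s.t.:
  205x1 + 169x2 + 303x3 + 191x4 ≥ 584   (calories)
  43x1 + 13x2 + 54x3 ≥ 32   (carbohydrate)
  x1, x2, x3, x4 ≥ 0.
The minimum-cost mix takes nothing from brown rice, yogurt, salmon — only kidney beans. There the calories constraint is tight.
Solving gives x3 = 1.927.
Hence cost = 0.57·1.927 = €1.0984.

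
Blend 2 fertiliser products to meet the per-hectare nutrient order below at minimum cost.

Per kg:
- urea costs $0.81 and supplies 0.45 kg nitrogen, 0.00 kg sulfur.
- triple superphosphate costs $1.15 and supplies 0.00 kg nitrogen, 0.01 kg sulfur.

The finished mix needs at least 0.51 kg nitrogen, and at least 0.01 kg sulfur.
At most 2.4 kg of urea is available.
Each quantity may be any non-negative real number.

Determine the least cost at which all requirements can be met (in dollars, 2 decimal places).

$2.07

Let x1 = kg of urea, x2 = kg of triple superphosphate.
Minimise 0.81x1 + 1.15x2 with:
  0.45x1 ≥ 0.51   (nitrogen)
  0.01x2 ≥ 0.01   (sulfur)
  x1 ≤ 2.4
  x1, x2 ≥ 0.
Both inputs are positive at the optimum. The nitrogen and sulfur requirements are met with equality.
That vertex is x1 = 1.133, x2 = 1.
Hence cost = 0.81·1.133 + 1.15·1 = $2.0677.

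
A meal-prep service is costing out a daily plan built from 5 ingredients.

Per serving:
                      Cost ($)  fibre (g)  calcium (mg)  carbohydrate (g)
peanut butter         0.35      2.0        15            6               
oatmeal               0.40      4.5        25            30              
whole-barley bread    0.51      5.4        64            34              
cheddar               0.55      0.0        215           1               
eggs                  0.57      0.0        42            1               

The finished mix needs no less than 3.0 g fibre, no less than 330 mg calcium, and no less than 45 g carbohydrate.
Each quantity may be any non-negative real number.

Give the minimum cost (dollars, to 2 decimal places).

Treat it as an LP. Let x1 = servings of peanut butter, x2 = servings of oatmeal, x3 = servings of whole-barley bread, x4 = servings of cheddar, x5 = servings of eggs.
Minimize 0.35x1 + 0.4x2 + 0.51x3 + 0.55x4 + 0.57x5 with:
  2x1 + 4.5x2 + 5.4x3 ≥ 3   (fibre)
  15x1 + 25x2 + 64x3 + 215x4 + 42x5 ≥ 330   (calcium)
  6x1 + 30x2 + 34x3 + 1x4 + 1x5 ≥ 45   (carbohydrate)
  x1, x2, x3, x4, x5 ≥ 0.
At the optimum only whole-barley bread, cheddar are positive (peanut butter, oatmeal, eggs = 0). There the calcium and carbohydrate constraints are tight.
Solving gives x3 = 1.29, x4 = 1.151.
Objective = 0.51·1.29 + 0.55·1.151 = 1.2910.

$1.29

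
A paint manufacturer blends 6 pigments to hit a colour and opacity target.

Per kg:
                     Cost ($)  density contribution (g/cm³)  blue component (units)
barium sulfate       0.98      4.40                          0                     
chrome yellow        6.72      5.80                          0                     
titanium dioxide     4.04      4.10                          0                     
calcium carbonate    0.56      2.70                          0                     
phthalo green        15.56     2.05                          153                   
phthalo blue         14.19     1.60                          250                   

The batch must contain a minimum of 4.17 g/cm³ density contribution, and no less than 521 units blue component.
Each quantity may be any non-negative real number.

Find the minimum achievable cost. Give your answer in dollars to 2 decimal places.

This is a linear program. Let x1 = kg of barium sulfate, x2 = kg of chrome yellow, x3 = kg of titanium dioxide, x4 = kg of calcium carbonate, x5 = kg of phthalo green, x6 = kg of phthalo blue.
Minimise 0.98x1 + 6.72x2 + 4.04x3 + 0.56x4 + 15.56x5 + 14.19x6 s.t.:
  4.4x1 + 5.8x2 + 4.1x3 + 2.7x4 + 2.05x5 + 1.6x6 ≥ 4.17   (density contribution)
  153x5 + 250x6 ≥ 521   (blue component)
  x1, x2, x3, x4, x5, x6 ≥ 0.
The optimal basis is {calcium carbonate, phthalo blue}; barium sulfate, chrome yellow, titanium dioxide, phthalo green drop out. Binding constraints: density contribution and blue component.
So calcium carbonate = 0.3095 kg, phthalo blue = 2.084 kg.
Hence cost = 0.56·0.3095 + 14.19·2.084 = $29.7453.

$29.75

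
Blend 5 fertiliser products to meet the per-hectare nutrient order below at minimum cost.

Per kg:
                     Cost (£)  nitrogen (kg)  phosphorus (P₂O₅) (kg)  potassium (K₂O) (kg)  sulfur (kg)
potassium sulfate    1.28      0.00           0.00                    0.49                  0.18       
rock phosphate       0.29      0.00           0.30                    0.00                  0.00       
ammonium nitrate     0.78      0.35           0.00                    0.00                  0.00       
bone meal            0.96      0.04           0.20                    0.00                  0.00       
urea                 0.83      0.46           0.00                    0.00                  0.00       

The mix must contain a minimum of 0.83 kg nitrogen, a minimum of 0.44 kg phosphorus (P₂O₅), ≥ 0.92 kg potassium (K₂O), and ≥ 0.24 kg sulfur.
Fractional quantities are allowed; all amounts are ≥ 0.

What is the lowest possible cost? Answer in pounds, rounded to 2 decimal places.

Let x1 = kg of potassium sulfate, x2 = kg of rock phosphate, x3 = kg of ammonium nitrate, x4 = kg of bone meal, x5 = kg of urea.
min 1.28x1 + 0.29x2 + 0.78x3 + 0.96x4 + 0.83x5 s.t.:
  0.35x3 + 0.04x4 + 0.46x5 ≥ 0.83   (nitrogen)
  0.3x2 + 0.2x4 ≥ 0.44   (phosphorus (P₂O₅))
  0.49x1 ≥ 0.92   (potassium (K₂O))
  0.18x1 ≥ 0.24   (sulfur)
  x1, x2, x3, x4, x5 ≥ 0.
At the optimum only potassium sulfate, rock phosphate, urea are positive (ammonium nitrate, bone meal = 0). Binding constraints: nitrogen, phosphorus (P₂O₅), potassium (K₂O).
Optimal quantities: potassium sulfate = 1.878 kg, rock phosphate = 1.467 kg, urea = 1.804 kg.
Hence cost = 1.28·1.878 + 0.29·1.467 + 0.83·1.804 = £4.3266.

£4.33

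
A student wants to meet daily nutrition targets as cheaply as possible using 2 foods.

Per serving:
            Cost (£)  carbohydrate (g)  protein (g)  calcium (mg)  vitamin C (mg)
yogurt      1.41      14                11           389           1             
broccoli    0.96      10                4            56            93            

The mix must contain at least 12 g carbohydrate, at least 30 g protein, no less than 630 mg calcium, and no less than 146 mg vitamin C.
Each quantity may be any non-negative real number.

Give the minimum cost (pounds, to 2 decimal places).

£4.54

Let x1 = servings of yogurt, x2 = servings of broccoli.
min 1.41x1 + 0.96x2 s.t.:
  14x1 + 10x2 ≥ 12   (carbohydrate)
  11x1 + 4x2 ≥ 30   (protein)
  389x1 + 56x2 ≥ 630   (calcium)
  1x1 + 93x2 ≥ 146   (vitamin C)
  x1, x2 ≥ 0.
Both inputs are positive at the optimum. Binding constraints: protein and vitamin C.
So yogurt = 2.165 servings, broccoli = 1.547 servings.
Cost = 1.41·2.165 + 0.96·1.547 = 4.5378.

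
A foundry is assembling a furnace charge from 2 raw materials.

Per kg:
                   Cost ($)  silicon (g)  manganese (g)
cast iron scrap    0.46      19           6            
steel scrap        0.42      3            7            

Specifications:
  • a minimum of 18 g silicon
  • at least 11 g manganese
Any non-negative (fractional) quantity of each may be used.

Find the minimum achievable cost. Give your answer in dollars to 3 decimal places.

$0.741

Let x1 = kg of cast iron scrap, x2 = kg of steel scrap.
Minimise 0.46x1 + 0.42x2 s.t.:
  19x1 + 3x2 ≥ 18   (silicon)
  6x1 + 7x2 ≥ 11   (manganese)
  x1, x2 ≥ 0.
Both inputs are positive at the optimum. There the silicon and manganese constraints are tight.
That vertex is x1 = 0.8087, x2 = 0.8783.
Hence cost = 0.46·0.8087 + 0.42·0.8783 = $0.74089.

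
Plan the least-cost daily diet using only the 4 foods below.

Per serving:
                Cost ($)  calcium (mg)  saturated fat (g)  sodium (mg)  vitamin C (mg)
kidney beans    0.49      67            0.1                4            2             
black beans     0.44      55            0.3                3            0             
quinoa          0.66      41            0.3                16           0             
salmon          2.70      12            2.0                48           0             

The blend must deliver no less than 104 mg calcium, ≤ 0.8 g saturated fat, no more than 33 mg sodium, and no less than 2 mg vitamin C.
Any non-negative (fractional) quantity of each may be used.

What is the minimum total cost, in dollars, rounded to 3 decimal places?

Let x1 = servings of kidney beans, x2 = servings of black beans, x3 = servings of quinoa, x4 = servings of salmon.
Minimize 0.49x1 + 0.44x2 + 0.66x3 + 2.7x4 s.t.:
  67x1 + 55x2 + 41x3 + 12x4 ≥ 104   (calcium)
  0.1x1 + 0.3x2 + 0.3x3 + 2x4 ≤ 0.8   (saturated fat)
  4x1 + 3x2 + 16x3 + 48x4 ≤ 33   (sodium)
  2x1 ≥ 2   (vitamin C)
  x1, x2, x3, x4 ≥ 0.
The minimum-cost mix takes nothing from black beans, quinoa, salmon — only kidney beans. There the calcium constraint is tight.
So kidney beans = 1.5522 servings.
Hence cost = 0.49·1.5522 = $0.76058.

$0.761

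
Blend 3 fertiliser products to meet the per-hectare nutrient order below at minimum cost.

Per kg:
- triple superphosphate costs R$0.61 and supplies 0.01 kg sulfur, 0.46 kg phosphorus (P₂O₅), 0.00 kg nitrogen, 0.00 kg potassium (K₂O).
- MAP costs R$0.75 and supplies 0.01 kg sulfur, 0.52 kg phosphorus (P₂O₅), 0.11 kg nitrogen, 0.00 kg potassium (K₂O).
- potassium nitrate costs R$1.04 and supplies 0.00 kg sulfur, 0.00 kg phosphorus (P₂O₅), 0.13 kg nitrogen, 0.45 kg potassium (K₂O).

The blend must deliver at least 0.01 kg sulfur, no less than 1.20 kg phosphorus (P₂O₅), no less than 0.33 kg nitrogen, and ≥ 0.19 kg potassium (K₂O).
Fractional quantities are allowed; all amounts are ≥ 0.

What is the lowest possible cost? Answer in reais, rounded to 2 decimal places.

Let x1 = kg of triple superphosphate, x2 = kg of MAP, x3 = kg of potassium nitrate.
min 0.61x1 + 0.75x2 + 1.04x3 with:
  0.01x1 + 0.01x2 ≥ 0.01   (sulfur)
  0.46x1 + 0.52x2 ≥ 1.2   (phosphorus (P₂O₅))
  0.11x2 + 0.13x3 ≥ 0.33   (nitrogen)
  0.45x3 ≥ 0.19   (potassium (K₂O))
  x1, x2, x3 ≥ 0.
At the optimum only MAP, potassium nitrate are positive (triple superphosphate = 0). There the nitrogen and potassium (K₂O) constraints are tight.
Solving gives x2 = 2.501, x3 = 0.4222.
Objective = 0.75·2.501 + 1.04·0.4222 = 2.3148.

R$2.31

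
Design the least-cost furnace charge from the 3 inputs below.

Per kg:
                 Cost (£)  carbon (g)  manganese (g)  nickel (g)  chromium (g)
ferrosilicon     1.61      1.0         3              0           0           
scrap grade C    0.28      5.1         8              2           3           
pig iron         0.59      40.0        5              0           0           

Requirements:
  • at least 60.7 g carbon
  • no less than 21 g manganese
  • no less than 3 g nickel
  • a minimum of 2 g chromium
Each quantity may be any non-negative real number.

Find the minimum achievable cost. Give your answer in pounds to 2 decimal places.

Let x1 = kg of ferrosilicon, x2 = kg of scrap grade C, x3 = kg of pig iron.
Minimize 1.61x1 + 0.28x2 + 0.59x3 with:
  1x1 + 5.1x2 + 40x3 ≥ 60.7   (carbon)
  3x1 + 8x2 + 5x3 ≥ 21   (manganese)
  2x2 ≥ 3   (nickel)
  3x2 ≥ 2   (chromium)
  x1, x2, x3 ≥ 0.
At the optimum only scrap grade C, pig iron are positive (ferrosilicon = 0). There the carbon and manganese constraints are tight.
So scrap grade C = 1.822 kg, pig iron = 1.285 kg.
Total cost: 0.28·1.822 + 0.59·1.285 = 1.2683.

£1.27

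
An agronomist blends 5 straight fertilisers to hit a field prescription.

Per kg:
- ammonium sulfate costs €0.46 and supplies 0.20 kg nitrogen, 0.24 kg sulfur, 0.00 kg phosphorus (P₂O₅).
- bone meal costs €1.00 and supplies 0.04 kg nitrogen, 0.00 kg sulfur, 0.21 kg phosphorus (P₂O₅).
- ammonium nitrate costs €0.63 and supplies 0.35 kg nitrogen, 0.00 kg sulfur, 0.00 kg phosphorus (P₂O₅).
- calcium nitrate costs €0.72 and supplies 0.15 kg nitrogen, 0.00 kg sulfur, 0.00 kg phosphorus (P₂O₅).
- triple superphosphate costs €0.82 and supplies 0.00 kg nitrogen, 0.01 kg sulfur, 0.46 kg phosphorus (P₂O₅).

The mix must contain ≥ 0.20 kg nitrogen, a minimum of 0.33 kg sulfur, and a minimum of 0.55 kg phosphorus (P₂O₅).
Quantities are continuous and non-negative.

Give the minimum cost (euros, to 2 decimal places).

€1.59

Let x1 = kg of ammonium sulfate, x2 = kg of bone meal, x3 = kg of ammonium nitrate, x4 = kg of calcium nitrate, x5 = kg of triple superphosphate.
Minimise 0.46x1 + 1x2 + 0.63x3 + 0.72x4 + 0.82x5 subject to:
  0.2x1 + 0.04x2 + 0.35x3 + 0.15x4 ≥ 0.2   (nitrogen)
  0.24x1 + 0.01x5 ≥ 0.33   (sulfur)
  0.21x2 + 0.46x5 ≥ 0.55   (phosphorus (P₂O₅))
  x1, x2, x3, x4, x5 ≥ 0.
The minimum-cost mix takes nothing from bone meal, ammonium nitrate, calcium nitrate — only ammonium sulfate, triple superphosphate. There the sulfur and phosphorus (P₂O₅) constraints are tight.
That vertex is x1 = 1.325, x5 = 1.196.
Total cost: 0.46·1.325 + 0.82·1.196 = 1.5902.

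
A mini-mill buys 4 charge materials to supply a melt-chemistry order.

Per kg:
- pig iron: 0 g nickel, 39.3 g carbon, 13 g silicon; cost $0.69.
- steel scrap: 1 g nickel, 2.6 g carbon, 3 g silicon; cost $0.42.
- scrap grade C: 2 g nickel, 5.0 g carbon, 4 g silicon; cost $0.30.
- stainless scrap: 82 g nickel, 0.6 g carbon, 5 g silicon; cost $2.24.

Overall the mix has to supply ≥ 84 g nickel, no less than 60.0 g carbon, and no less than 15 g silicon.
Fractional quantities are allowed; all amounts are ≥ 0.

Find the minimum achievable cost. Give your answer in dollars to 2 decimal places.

Let x1 = kg of pig iron, x2 = kg of steel scrap, x3 = kg of scrap grade C, x4 = kg of stainless scrap.
min 0.69x1 + 0.42x2 + 0.3x3 + 2.24x4 with:
  1x2 + 2x3 + 82x4 ≥ 84   (nickel)
  39.3x1 + 2.6x2 + 5x3 + 0.6x4 ≥ 60   (carbon)
  13x1 + 3x2 + 4x3 + 5x4 ≥ 15   (silicon)
  x1, x2, x3, x4 ≥ 0.
The cheapest feasible vertex uses only pig iron, stainless scrap; steel scrap, scrap grade C are not used. There the nickel and carbon constraints are tight.
So pig iron = 1.511 kg, stainless scrap = 1.024 kg.
Objective = 0.69·1.511 + 2.24·1.024 = 3.3364.

$3.34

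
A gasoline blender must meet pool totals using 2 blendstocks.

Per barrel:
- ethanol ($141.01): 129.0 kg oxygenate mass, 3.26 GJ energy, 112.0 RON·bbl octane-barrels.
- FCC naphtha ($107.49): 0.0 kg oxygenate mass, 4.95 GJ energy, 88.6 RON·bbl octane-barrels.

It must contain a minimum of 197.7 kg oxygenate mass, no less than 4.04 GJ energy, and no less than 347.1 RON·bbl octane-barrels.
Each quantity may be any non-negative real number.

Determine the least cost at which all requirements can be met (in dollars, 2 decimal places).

Let x1 = barrels of ethanol, x2 = barrels of FCC naphtha.
min 141.01x1 + 107.49x2 s.t.:
  129x1 ≥ 197.7   (oxygenate mass)
  3.26x1 + 4.95x2 ≥ 4.04   (energy)
  112x1 + 88.6x2 ≥ 347.1   (octane-barrels)
  x1, x2 ≥ 0.
Both inputs are positive at the optimum. The oxygenate mass and octane-barrels requirements are met with equality.
Optimal quantities: ethanol = 1.5326 barrels, FCC naphtha = 1.9803 barrels.
Objective = 141.01·1.5326 + 107.49·1.9803 = 428.9744.

$428.97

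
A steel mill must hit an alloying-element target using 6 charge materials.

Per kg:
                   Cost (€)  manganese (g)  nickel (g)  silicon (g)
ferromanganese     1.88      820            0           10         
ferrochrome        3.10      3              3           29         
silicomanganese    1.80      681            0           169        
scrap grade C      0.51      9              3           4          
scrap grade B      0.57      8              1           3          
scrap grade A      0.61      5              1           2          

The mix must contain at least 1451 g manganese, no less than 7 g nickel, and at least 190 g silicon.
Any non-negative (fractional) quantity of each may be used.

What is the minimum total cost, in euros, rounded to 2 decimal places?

€4.71

This is a linear program. Let x1 = kg of ferromanganese, x2 = kg of ferrochrome, x3 = kg of silicomanganese, x4 = kg of scrap grade C, x5 = kg of scrap grade B, x6 = kg of scrap grade A.
Minimize 1.88x1 + 3.1x2 + 1.8x3 + 0.51x4 + 0.57x5 + 0.61x6 with:
  820x1 + 3x2 + 681x3 + 9x4 + 8x5 + 5x6 ≥ 1451   (manganese)
  3x2 + 3x4 + 1x5 + 1x6 ≥ 7   (nickel)
  10x1 + 29x2 + 169x3 + 4x4 + 3x5 + 2x6 ≥ 190   (silicon)
  x1, x2, x3, x4, x5, x6 ≥ 0.
The minimum-cost mix takes nothing from ferrochrome, scrap grade B, scrap grade A — only ferromanganese, silicomanganese, scrap grade C. There the manganese, nickel, silicon constraints are tight.
That vertex is x1 = 0.9003, x3 = 1.016, x4 = 2.333.
Total cost: 1.88·0.9003 + 1.8·1.016 + 0.51·2.333 = 4.7112.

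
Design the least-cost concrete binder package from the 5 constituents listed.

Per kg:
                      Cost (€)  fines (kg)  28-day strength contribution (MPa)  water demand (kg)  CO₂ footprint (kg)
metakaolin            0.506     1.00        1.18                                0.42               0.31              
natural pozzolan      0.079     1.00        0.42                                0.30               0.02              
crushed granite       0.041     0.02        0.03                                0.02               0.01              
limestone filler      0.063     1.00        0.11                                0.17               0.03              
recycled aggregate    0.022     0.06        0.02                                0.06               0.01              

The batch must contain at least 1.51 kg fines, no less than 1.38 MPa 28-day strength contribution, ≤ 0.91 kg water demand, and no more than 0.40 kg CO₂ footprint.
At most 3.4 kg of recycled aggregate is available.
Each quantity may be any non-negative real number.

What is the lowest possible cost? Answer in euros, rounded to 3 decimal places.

Treat it as an LP. Let x1 = kg of metakaolin, x2 = kg of natural pozzolan, x3 = kg of crushed granite, x4 = kg of limestone filler, x5 = kg of recycled aggregate.
Minimize 0.506x1 + 0.079x2 + 0.041x3 + 0.063x4 + 0.022x5 subject to:
  1x1 + 1x2 + 0.02x3 + 1x4 + 0.06x5 ≥ 1.51   (fines)
  1.18x1 + 0.42x2 + 0.03x3 + 0.11x4 + 0.02x5 ≥ 1.38   (28-day strength contribution)
  0.42x1 + 0.3x2 + 0.02x3 + 0.17x4 + 0.06x5 ≤ 0.91   (water demand)
  0.31x1 + 0.02x2 + 0.01x3 + 0.03x4 + 0.01x5 ≤ 0.4   (CO₂ footprint)
  x5 ≤ 3.4
  x1, x2, x3, x4, x5 ≥ 0.
At the optimum only metakaolin, natural pozzolan are positive (crushed granite, limestone filler, recycled aggregate = 0). Binding constraints: 28-day strength contribution and water demand.
Optimal quantities: metakaolin = 0.1791 kg, natural pozzolan = 2.783 kg.
Hence cost = 0.506·0.1791 + 0.079·2.783 = €0.31048.

€0.310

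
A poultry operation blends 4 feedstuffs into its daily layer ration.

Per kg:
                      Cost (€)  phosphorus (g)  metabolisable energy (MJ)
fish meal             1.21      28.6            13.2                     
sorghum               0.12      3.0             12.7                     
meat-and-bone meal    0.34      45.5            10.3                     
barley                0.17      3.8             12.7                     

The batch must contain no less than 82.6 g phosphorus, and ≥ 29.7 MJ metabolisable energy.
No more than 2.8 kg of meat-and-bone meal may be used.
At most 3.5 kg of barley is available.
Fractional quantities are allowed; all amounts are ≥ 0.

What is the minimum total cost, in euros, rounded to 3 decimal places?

€0.707

This is a linear program. Let x1 = kg of fish meal, x2 = kg of sorghum, x3 = kg of meat-and-bone meal, x4 = kg of barley.
min 1.21x1 + 0.12x2 + 0.34x3 + 0.17x4 subject to:
  28.6x1 + 3x2 + 45.5x3 + 3.8x4 ≥ 82.6   (phosphorus)
  13.2x1 + 12.7x2 + 10.3x3 + 12.7x4 ≥ 29.7   (metabolisable energy)
  x3 ≤ 2.8
  x4 ≤ 3.5
  x1, x2, x3, x4 ≥ 0.
At the optimum only sorghum, meat-and-bone meal are positive (fish meal, barley = 0). There the phosphorus and metabolisable energy constraints are tight.
So sorghum = 0.9152 kg, meat-and-bone meal = 1.755 kg.
Total cost: 0.12·0.9152 + 0.34·1.755 = 0.70652.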